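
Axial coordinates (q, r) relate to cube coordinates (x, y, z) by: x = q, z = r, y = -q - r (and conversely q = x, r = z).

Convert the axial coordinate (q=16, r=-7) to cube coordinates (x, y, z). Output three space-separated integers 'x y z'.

Answer: 16 -9 -7

Derivation:
x = q = 16
z = r = -7
y = -x - z = -(16) - (-7) = -9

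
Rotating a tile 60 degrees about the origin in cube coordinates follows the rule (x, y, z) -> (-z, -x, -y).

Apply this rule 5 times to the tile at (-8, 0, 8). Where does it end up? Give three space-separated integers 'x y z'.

Answer: 0 -8 8

Derivation:
Start: (-8, 0, 8)
Step 1: (-8, 0, 8) -> (-(8), -(-8), -(0)) = (-8, 8, 0)
Step 2: (-8, 8, 0) -> (-(0), -(-8), -(8)) = (0, 8, -8)
Step 3: (0, 8, -8) -> (-(-8), -(0), -(8)) = (8, 0, -8)
Step 4: (8, 0, -8) -> (-(-8), -(8), -(0)) = (8, -8, 0)
Step 5: (8, -8, 0) -> (-(0), -(8), -(-8)) = (0, -8, 8)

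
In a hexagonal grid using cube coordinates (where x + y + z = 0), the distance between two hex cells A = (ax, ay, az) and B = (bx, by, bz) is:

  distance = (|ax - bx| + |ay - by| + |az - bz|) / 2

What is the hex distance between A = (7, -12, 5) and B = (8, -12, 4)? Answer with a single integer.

|ax - bx| = |7 - 8| = 1
|ay - by| = |-12 - (-12)| = 0
|az - bz| = |5 - 4| = 1
distance = (1 + 0 + 1) / 2 = 2 / 2 = 1

Answer: 1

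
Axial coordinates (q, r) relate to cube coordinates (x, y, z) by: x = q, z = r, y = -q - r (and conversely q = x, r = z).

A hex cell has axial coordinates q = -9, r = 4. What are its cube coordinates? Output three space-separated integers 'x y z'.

x = q = -9
z = r = 4
y = -x - z = -(-9) - (4) = 5

Answer: -9 5 4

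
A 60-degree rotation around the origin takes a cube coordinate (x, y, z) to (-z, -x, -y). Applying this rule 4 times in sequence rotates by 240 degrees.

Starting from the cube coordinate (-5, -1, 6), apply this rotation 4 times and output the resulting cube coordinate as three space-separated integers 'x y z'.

Start: (-5, -1, 6)
Step 1: (-5, -1, 6) -> (-(6), -(-5), -(-1)) = (-6, 5, 1)
Step 2: (-6, 5, 1) -> (-(1), -(-6), -(5)) = (-1, 6, -5)
Step 3: (-1, 6, -5) -> (-(-5), -(-1), -(6)) = (5, 1, -6)
Step 4: (5, 1, -6) -> (-(-6), -(5), -(1)) = (6, -5, -1)

Answer: 6 -5 -1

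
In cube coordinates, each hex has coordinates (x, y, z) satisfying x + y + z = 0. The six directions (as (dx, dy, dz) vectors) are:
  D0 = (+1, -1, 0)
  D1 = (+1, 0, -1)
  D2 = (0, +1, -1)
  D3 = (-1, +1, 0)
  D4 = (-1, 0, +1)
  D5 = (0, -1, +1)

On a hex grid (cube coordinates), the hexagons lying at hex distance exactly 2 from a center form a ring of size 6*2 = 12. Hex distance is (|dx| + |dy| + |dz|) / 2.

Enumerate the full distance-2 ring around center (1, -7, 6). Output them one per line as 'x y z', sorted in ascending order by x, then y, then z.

Walk ring at distance 2 from (1, -7, 6):
Start at center + D4*2 = (-1, -7, 8)
  hex 0: (-1, -7, 8)
  hex 1: (0, -8, 8)
  hex 2: (1, -9, 8)
  hex 3: (2, -9, 7)
  hex 4: (3, -9, 6)
  hex 5: (3, -8, 5)
  hex 6: (3, -7, 4)
  hex 7: (2, -6, 4)
  hex 8: (1, -5, 4)
  hex 9: (0, -5, 5)
  hex 10: (-1, -5, 6)
  hex 11: (-1, -6, 7)
Sorted: 12 hexes.

Answer: -1 -7 8
-1 -6 7
-1 -5 6
0 -8 8
0 -5 5
1 -9 8
1 -5 4
2 -9 7
2 -6 4
3 -9 6
3 -8 5
3 -7 4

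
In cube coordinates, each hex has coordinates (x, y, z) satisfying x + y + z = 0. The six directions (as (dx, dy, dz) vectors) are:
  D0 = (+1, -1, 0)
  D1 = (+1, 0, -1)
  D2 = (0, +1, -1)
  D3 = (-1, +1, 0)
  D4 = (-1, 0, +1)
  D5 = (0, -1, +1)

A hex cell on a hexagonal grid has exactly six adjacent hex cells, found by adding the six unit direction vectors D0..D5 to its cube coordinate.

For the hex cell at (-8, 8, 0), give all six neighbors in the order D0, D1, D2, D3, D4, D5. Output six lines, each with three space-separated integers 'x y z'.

Center: (-8, 8, 0). Add each direction:
  D0: (-8, 8, 0) + (1, -1, 0) = (-7, 7, 0)
  D1: (-8, 8, 0) + (1, 0, -1) = (-7, 8, -1)
  D2: (-8, 8, 0) + (0, 1, -1) = (-8, 9, -1)
  D3: (-8, 8, 0) + (-1, 1, 0) = (-9, 9, 0)
  D4: (-8, 8, 0) + (-1, 0, 1) = (-9, 8, 1)
  D5: (-8, 8, 0) + (0, -1, 1) = (-8, 7, 1)

Answer: -7 7 0
-7 8 -1
-8 9 -1
-9 9 0
-9 8 1
-8 7 1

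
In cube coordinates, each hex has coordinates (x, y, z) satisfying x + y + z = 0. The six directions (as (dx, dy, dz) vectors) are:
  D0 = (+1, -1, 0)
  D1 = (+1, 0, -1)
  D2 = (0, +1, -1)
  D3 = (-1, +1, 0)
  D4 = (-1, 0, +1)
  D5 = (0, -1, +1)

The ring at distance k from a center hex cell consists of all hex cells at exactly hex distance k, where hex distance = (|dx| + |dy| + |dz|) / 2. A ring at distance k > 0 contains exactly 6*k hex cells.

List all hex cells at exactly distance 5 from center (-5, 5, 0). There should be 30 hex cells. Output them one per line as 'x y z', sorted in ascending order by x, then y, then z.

Answer: -10 5 5
-10 6 4
-10 7 3
-10 8 2
-10 9 1
-10 10 0
-9 4 5
-9 10 -1
-8 3 5
-8 10 -2
-7 2 5
-7 10 -3
-6 1 5
-6 10 -4
-5 0 5
-5 10 -5
-4 0 4
-4 9 -5
-3 0 3
-3 8 -5
-2 0 2
-2 7 -5
-1 0 1
-1 6 -5
0 0 0
0 1 -1
0 2 -2
0 3 -3
0 4 -4
0 5 -5

Derivation:
Walk ring at distance 5 from (-5, 5, 0):
Start at center + D4*5 = (-10, 5, 5)
  hex 0: (-10, 5, 5)
  hex 1: (-9, 4, 5)
  hex 2: (-8, 3, 5)
  hex 3: (-7, 2, 5)
  hex 4: (-6, 1, 5)
  hex 5: (-5, 0, 5)
  hex 6: (-4, 0, 4)
  hex 7: (-3, 0, 3)
  hex 8: (-2, 0, 2)
  hex 9: (-1, 0, 1)
  hex 10: (0, 0, 0)
  hex 11: (0, 1, -1)
  hex 12: (0, 2, -2)
  hex 13: (0, 3, -3)
  hex 14: (0, 4, -4)
  hex 15: (0, 5, -5)
  hex 16: (-1, 6, -5)
  hex 17: (-2, 7, -5)
  hex 18: (-3, 8, -5)
  hex 19: (-4, 9, -5)
  hex 20: (-5, 10, -5)
  hex 21: (-6, 10, -4)
  hex 22: (-7, 10, -3)
  hex 23: (-8, 10, -2)
  hex 24: (-9, 10, -1)
  hex 25: (-10, 10, 0)
  hex 26: (-10, 9, 1)
  hex 27: (-10, 8, 2)
  hex 28: (-10, 7, 3)
  hex 29: (-10, 6, 4)
Sorted: 30 hexes.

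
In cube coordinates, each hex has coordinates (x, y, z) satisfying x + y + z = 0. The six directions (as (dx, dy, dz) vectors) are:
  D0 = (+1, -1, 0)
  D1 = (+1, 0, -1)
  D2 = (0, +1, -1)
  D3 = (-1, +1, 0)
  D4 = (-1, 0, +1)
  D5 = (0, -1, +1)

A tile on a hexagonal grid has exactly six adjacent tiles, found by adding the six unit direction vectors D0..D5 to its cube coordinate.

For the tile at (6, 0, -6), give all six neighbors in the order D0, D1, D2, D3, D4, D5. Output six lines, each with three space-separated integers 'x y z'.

Answer: 7 -1 -6
7 0 -7
6 1 -7
5 1 -6
5 0 -5
6 -1 -5

Derivation:
Center: (6, 0, -6). Add each direction:
  D0: (6, 0, -6) + (1, -1, 0) = (7, -1, -6)
  D1: (6, 0, -6) + (1, 0, -1) = (7, 0, -7)
  D2: (6, 0, -6) + (0, 1, -1) = (6, 1, -7)
  D3: (6, 0, -6) + (-1, 1, 0) = (5, 1, -6)
  D4: (6, 0, -6) + (-1, 0, 1) = (5, 0, -5)
  D5: (6, 0, -6) + (0, -1, 1) = (6, -1, -5)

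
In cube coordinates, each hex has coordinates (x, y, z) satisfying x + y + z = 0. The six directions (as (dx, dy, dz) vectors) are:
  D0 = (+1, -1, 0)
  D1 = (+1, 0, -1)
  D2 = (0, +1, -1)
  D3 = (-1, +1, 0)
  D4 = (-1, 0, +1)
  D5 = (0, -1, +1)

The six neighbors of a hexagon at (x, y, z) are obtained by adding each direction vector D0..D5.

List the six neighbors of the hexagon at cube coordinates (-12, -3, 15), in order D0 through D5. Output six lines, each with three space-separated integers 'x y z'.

Center: (-12, -3, 15). Add each direction:
  D0: (-12, -3, 15) + (1, -1, 0) = (-11, -4, 15)
  D1: (-12, -3, 15) + (1, 0, -1) = (-11, -3, 14)
  D2: (-12, -3, 15) + (0, 1, -1) = (-12, -2, 14)
  D3: (-12, -3, 15) + (-1, 1, 0) = (-13, -2, 15)
  D4: (-12, -3, 15) + (-1, 0, 1) = (-13, -3, 16)
  D5: (-12, -3, 15) + (0, -1, 1) = (-12, -4, 16)

Answer: -11 -4 15
-11 -3 14
-12 -2 14
-13 -2 15
-13 -3 16
-12 -4 16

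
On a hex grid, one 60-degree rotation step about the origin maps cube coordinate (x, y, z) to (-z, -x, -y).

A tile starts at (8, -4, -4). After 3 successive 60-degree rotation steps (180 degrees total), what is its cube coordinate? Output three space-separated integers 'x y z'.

Start: (8, -4, -4)
Step 1: (8, -4, -4) -> (-(-4), -(8), -(-4)) = (4, -8, 4)
Step 2: (4, -8, 4) -> (-(4), -(4), -(-8)) = (-4, -4, 8)
Step 3: (-4, -4, 8) -> (-(8), -(-4), -(-4)) = (-8, 4, 4)

Answer: -8 4 4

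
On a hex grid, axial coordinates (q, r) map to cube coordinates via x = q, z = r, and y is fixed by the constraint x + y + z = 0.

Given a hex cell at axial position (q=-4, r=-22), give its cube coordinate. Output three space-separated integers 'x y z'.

x = q = -4
z = r = -22
y = -x - z = -(-4) - (-22) = 26

Answer: -4 26 -22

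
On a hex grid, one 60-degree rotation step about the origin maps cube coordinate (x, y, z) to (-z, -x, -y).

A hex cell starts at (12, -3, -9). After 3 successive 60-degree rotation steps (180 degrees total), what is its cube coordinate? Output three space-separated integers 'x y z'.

Start: (12, -3, -9)
Step 1: (12, -3, -9) -> (-(-9), -(12), -(-3)) = (9, -12, 3)
Step 2: (9, -12, 3) -> (-(3), -(9), -(-12)) = (-3, -9, 12)
Step 3: (-3, -9, 12) -> (-(12), -(-3), -(-9)) = (-12, 3, 9)

Answer: -12 3 9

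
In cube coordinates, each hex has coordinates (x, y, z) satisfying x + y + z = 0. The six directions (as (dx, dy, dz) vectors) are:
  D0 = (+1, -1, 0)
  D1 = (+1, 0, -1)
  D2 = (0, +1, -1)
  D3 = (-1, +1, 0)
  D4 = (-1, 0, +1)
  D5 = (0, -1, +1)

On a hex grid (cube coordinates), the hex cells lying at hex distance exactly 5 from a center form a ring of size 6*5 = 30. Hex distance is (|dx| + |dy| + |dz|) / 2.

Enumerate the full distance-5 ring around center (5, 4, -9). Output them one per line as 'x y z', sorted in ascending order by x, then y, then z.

Walk ring at distance 5 from (5, 4, -9):
Start at center + D4*5 = (0, 4, -4)
  hex 0: (0, 4, -4)
  hex 1: (1, 3, -4)
  hex 2: (2, 2, -4)
  hex 3: (3, 1, -4)
  hex 4: (4, 0, -4)
  hex 5: (5, -1, -4)
  hex 6: (6, -1, -5)
  hex 7: (7, -1, -6)
  hex 8: (8, -1, -7)
  hex 9: (9, -1, -8)
  hex 10: (10, -1, -9)
  hex 11: (10, 0, -10)
  hex 12: (10, 1, -11)
  hex 13: (10, 2, -12)
  hex 14: (10, 3, -13)
  hex 15: (10, 4, -14)
  hex 16: (9, 5, -14)
  hex 17: (8, 6, -14)
  hex 18: (7, 7, -14)
  hex 19: (6, 8, -14)
  hex 20: (5, 9, -14)
  hex 21: (4, 9, -13)
  hex 22: (3, 9, -12)
  hex 23: (2, 9, -11)
  hex 24: (1, 9, -10)
  hex 25: (0, 9, -9)
  hex 26: (0, 8, -8)
  hex 27: (0, 7, -7)
  hex 28: (0, 6, -6)
  hex 29: (0, 5, -5)
Sorted: 30 hexes.

Answer: 0 4 -4
0 5 -5
0 6 -6
0 7 -7
0 8 -8
0 9 -9
1 3 -4
1 9 -10
2 2 -4
2 9 -11
3 1 -4
3 9 -12
4 0 -4
4 9 -13
5 -1 -4
5 9 -14
6 -1 -5
6 8 -14
7 -1 -6
7 7 -14
8 -1 -7
8 6 -14
9 -1 -8
9 5 -14
10 -1 -9
10 0 -10
10 1 -11
10 2 -12
10 3 -13
10 4 -14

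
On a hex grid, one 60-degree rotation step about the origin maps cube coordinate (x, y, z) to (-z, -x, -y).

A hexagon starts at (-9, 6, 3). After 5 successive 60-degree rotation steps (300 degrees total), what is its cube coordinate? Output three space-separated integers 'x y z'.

Start: (-9, 6, 3)
Step 1: (-9, 6, 3) -> (-(3), -(-9), -(6)) = (-3, 9, -6)
Step 2: (-3, 9, -6) -> (-(-6), -(-3), -(9)) = (6, 3, -9)
Step 3: (6, 3, -9) -> (-(-9), -(6), -(3)) = (9, -6, -3)
Step 4: (9, -6, -3) -> (-(-3), -(9), -(-6)) = (3, -9, 6)
Step 5: (3, -9, 6) -> (-(6), -(3), -(-9)) = (-6, -3, 9)

Answer: -6 -3 9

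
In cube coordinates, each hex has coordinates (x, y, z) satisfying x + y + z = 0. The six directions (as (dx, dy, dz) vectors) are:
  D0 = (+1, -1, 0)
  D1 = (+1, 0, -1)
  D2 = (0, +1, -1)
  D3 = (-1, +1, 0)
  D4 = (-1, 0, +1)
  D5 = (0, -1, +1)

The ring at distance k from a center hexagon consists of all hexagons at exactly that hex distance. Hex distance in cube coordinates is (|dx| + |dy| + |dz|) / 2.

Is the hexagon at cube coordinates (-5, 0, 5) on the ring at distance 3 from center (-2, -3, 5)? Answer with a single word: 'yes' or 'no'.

Answer: yes

Derivation:
|px - cx| = |-5 - (-2)| = 3
|py - cy| = |0 - (-3)| = 3
|pz - cz| = |5 - 5| = 0
distance = (3+3+0)/2 = 6/2 = 3
radius = 3; distance == radius -> yes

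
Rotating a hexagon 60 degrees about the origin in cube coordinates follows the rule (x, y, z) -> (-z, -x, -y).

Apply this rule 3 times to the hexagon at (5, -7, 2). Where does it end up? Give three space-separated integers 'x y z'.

Start: (5, -7, 2)
Step 1: (5, -7, 2) -> (-(2), -(5), -(-7)) = (-2, -5, 7)
Step 2: (-2, -5, 7) -> (-(7), -(-2), -(-5)) = (-7, 2, 5)
Step 3: (-7, 2, 5) -> (-(5), -(-7), -(2)) = (-5, 7, -2)

Answer: -5 7 -2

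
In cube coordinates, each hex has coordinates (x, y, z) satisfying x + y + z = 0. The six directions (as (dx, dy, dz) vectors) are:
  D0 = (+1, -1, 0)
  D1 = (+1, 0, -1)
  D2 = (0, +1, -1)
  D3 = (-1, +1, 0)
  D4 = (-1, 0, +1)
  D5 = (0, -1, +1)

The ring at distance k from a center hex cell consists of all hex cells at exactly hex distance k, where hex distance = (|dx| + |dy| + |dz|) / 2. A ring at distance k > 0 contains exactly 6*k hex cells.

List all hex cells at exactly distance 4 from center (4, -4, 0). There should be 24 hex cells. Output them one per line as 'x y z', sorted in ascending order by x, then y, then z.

Walk ring at distance 4 from (4, -4, 0):
Start at center + D4*4 = (0, -4, 4)
  hex 0: (0, -4, 4)
  hex 1: (1, -5, 4)
  hex 2: (2, -6, 4)
  hex 3: (3, -7, 4)
  hex 4: (4, -8, 4)
  hex 5: (5, -8, 3)
  hex 6: (6, -8, 2)
  hex 7: (7, -8, 1)
  hex 8: (8, -8, 0)
  hex 9: (8, -7, -1)
  hex 10: (8, -6, -2)
  hex 11: (8, -5, -3)
  hex 12: (8, -4, -4)
  hex 13: (7, -3, -4)
  hex 14: (6, -2, -4)
  hex 15: (5, -1, -4)
  hex 16: (4, 0, -4)
  hex 17: (3, 0, -3)
  hex 18: (2, 0, -2)
  hex 19: (1, 0, -1)
  hex 20: (0, 0, 0)
  hex 21: (0, -1, 1)
  hex 22: (0, -2, 2)
  hex 23: (0, -3, 3)
Sorted: 24 hexes.

Answer: 0 -4 4
0 -3 3
0 -2 2
0 -1 1
0 0 0
1 -5 4
1 0 -1
2 -6 4
2 0 -2
3 -7 4
3 0 -3
4 -8 4
4 0 -4
5 -8 3
5 -1 -4
6 -8 2
6 -2 -4
7 -8 1
7 -3 -4
8 -8 0
8 -7 -1
8 -6 -2
8 -5 -3
8 -4 -4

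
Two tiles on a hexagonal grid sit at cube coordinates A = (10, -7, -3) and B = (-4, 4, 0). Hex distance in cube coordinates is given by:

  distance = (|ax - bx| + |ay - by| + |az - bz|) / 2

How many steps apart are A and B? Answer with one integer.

|ax - bx| = |10 - (-4)| = 14
|ay - by| = |-7 - 4| = 11
|az - bz| = |-3 - 0| = 3
distance = (14 + 11 + 3) / 2 = 28 / 2 = 14

Answer: 14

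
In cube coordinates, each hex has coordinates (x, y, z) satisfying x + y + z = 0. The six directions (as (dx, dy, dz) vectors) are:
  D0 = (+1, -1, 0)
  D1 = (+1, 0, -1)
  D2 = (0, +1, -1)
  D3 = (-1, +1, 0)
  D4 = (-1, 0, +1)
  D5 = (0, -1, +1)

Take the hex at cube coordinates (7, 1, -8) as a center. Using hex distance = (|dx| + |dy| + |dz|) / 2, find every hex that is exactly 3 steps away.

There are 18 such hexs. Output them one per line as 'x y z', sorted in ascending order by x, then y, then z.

Answer: 4 1 -5
4 2 -6
4 3 -7
4 4 -8
5 0 -5
5 4 -9
6 -1 -5
6 4 -10
7 -2 -5
7 4 -11
8 -2 -6
8 3 -11
9 -2 -7
9 2 -11
10 -2 -8
10 -1 -9
10 0 -10
10 1 -11

Derivation:
Walk ring at distance 3 from (7, 1, -8):
Start at center + D4*3 = (4, 1, -5)
  hex 0: (4, 1, -5)
  hex 1: (5, 0, -5)
  hex 2: (6, -1, -5)
  hex 3: (7, -2, -5)
  hex 4: (8, -2, -6)
  hex 5: (9, -2, -7)
  hex 6: (10, -2, -8)
  hex 7: (10, -1, -9)
  hex 8: (10, 0, -10)
  hex 9: (10, 1, -11)
  hex 10: (9, 2, -11)
  hex 11: (8, 3, -11)
  hex 12: (7, 4, -11)
  hex 13: (6, 4, -10)
  hex 14: (5, 4, -9)
  hex 15: (4, 4, -8)
  hex 16: (4, 3, -7)
  hex 17: (4, 2, -6)
Sorted: 18 hexes.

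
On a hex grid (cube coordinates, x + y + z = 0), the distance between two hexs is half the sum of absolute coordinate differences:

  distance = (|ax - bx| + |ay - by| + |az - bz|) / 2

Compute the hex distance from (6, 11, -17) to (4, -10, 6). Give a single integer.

Answer: 23

Derivation:
|ax - bx| = |6 - 4| = 2
|ay - by| = |11 - (-10)| = 21
|az - bz| = |-17 - 6| = 23
distance = (2 + 21 + 23) / 2 = 46 / 2 = 23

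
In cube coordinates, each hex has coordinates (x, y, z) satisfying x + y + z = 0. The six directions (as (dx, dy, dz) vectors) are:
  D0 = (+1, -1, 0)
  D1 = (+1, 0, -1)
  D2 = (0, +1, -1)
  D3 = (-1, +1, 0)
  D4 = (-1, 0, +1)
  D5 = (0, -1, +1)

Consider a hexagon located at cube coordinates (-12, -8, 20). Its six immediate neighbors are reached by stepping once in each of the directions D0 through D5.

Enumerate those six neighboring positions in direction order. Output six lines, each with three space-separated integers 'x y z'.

Center: (-12, -8, 20). Add each direction:
  D0: (-12, -8, 20) + (1, -1, 0) = (-11, -9, 20)
  D1: (-12, -8, 20) + (1, 0, -1) = (-11, -8, 19)
  D2: (-12, -8, 20) + (0, 1, -1) = (-12, -7, 19)
  D3: (-12, -8, 20) + (-1, 1, 0) = (-13, -7, 20)
  D4: (-12, -8, 20) + (-1, 0, 1) = (-13, -8, 21)
  D5: (-12, -8, 20) + (0, -1, 1) = (-12, -9, 21)

Answer: -11 -9 20
-11 -8 19
-12 -7 19
-13 -7 20
-13 -8 21
-12 -9 21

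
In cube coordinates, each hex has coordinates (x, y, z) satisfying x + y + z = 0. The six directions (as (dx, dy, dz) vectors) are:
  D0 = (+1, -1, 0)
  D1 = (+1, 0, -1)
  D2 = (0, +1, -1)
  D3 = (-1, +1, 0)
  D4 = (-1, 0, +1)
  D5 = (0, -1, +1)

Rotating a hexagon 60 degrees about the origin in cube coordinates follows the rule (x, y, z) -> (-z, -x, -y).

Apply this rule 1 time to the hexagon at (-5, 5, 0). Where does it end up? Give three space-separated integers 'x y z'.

Answer: 0 5 -5

Derivation:
Start: (-5, 5, 0)
Step 1: (-5, 5, 0) -> (-(0), -(-5), -(5)) = (0, 5, -5)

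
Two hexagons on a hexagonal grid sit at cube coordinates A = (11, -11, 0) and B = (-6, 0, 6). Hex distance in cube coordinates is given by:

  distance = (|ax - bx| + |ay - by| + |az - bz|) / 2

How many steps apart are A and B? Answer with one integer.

|ax - bx| = |11 - (-6)| = 17
|ay - by| = |-11 - 0| = 11
|az - bz| = |0 - 6| = 6
distance = (17 + 11 + 6) / 2 = 34 / 2 = 17

Answer: 17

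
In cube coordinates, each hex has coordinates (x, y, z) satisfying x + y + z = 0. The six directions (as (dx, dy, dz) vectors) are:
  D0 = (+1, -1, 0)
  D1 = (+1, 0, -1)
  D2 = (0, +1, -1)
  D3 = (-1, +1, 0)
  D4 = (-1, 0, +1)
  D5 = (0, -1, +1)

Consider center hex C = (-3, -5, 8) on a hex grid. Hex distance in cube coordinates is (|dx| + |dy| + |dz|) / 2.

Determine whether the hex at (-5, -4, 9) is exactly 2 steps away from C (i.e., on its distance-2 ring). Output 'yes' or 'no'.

|px - cx| = |-5 - (-3)| = 2
|py - cy| = |-4 - (-5)| = 1
|pz - cz| = |9 - 8| = 1
distance = (2+1+1)/2 = 4/2 = 2
radius = 2; distance == radius -> yes

Answer: yes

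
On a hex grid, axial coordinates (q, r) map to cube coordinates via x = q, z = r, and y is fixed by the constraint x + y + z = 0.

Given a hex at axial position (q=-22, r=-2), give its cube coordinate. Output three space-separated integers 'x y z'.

Answer: -22 24 -2

Derivation:
x = q = -22
z = r = -2
y = -x - z = -(-22) - (-2) = 24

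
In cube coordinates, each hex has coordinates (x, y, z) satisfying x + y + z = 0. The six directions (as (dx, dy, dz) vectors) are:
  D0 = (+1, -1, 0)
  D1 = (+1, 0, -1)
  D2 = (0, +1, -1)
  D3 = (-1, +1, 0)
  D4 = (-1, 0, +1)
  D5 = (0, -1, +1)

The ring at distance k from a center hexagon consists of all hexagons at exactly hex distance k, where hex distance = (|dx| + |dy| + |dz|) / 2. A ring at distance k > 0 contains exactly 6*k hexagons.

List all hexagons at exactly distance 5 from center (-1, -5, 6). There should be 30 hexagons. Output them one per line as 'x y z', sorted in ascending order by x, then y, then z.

Answer: -6 -5 11
-6 -4 10
-6 -3 9
-6 -2 8
-6 -1 7
-6 0 6
-5 -6 11
-5 0 5
-4 -7 11
-4 0 4
-3 -8 11
-3 0 3
-2 -9 11
-2 0 2
-1 -10 11
-1 0 1
0 -10 10
0 -1 1
1 -10 9
1 -2 1
2 -10 8
2 -3 1
3 -10 7
3 -4 1
4 -10 6
4 -9 5
4 -8 4
4 -7 3
4 -6 2
4 -5 1

Derivation:
Walk ring at distance 5 from (-1, -5, 6):
Start at center + D4*5 = (-6, -5, 11)
  hex 0: (-6, -5, 11)
  hex 1: (-5, -6, 11)
  hex 2: (-4, -7, 11)
  hex 3: (-3, -8, 11)
  hex 4: (-2, -9, 11)
  hex 5: (-1, -10, 11)
  hex 6: (0, -10, 10)
  hex 7: (1, -10, 9)
  hex 8: (2, -10, 8)
  hex 9: (3, -10, 7)
  hex 10: (4, -10, 6)
  hex 11: (4, -9, 5)
  hex 12: (4, -8, 4)
  hex 13: (4, -7, 3)
  hex 14: (4, -6, 2)
  hex 15: (4, -5, 1)
  hex 16: (3, -4, 1)
  hex 17: (2, -3, 1)
  hex 18: (1, -2, 1)
  hex 19: (0, -1, 1)
  hex 20: (-1, 0, 1)
  hex 21: (-2, 0, 2)
  hex 22: (-3, 0, 3)
  hex 23: (-4, 0, 4)
  hex 24: (-5, 0, 5)
  hex 25: (-6, 0, 6)
  hex 26: (-6, -1, 7)
  hex 27: (-6, -2, 8)
  hex 28: (-6, -3, 9)
  hex 29: (-6, -4, 10)
Sorted: 30 hexes.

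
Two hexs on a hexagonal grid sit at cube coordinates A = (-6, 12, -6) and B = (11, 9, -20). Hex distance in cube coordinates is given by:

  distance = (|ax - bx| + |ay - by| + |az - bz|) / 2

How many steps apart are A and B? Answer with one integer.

Answer: 17

Derivation:
|ax - bx| = |-6 - 11| = 17
|ay - by| = |12 - 9| = 3
|az - bz| = |-6 - (-20)| = 14
distance = (17 + 3 + 14) / 2 = 34 / 2 = 17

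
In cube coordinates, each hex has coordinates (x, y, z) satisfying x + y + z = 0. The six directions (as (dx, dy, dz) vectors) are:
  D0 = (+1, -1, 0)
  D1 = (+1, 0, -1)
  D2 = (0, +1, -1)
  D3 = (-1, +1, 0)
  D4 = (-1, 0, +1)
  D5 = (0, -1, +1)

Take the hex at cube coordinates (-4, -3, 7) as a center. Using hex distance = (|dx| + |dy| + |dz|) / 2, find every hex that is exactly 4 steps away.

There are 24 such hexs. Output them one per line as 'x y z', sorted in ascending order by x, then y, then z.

Answer: -8 -3 11
-8 -2 10
-8 -1 9
-8 0 8
-8 1 7
-7 -4 11
-7 1 6
-6 -5 11
-6 1 5
-5 -6 11
-5 1 4
-4 -7 11
-4 1 3
-3 -7 10
-3 0 3
-2 -7 9
-2 -1 3
-1 -7 8
-1 -2 3
0 -7 7
0 -6 6
0 -5 5
0 -4 4
0 -3 3

Derivation:
Walk ring at distance 4 from (-4, -3, 7):
Start at center + D4*4 = (-8, -3, 11)
  hex 0: (-8, -3, 11)
  hex 1: (-7, -4, 11)
  hex 2: (-6, -5, 11)
  hex 3: (-5, -6, 11)
  hex 4: (-4, -7, 11)
  hex 5: (-3, -7, 10)
  hex 6: (-2, -7, 9)
  hex 7: (-1, -7, 8)
  hex 8: (0, -7, 7)
  hex 9: (0, -6, 6)
  hex 10: (0, -5, 5)
  hex 11: (0, -4, 4)
  hex 12: (0, -3, 3)
  hex 13: (-1, -2, 3)
  hex 14: (-2, -1, 3)
  hex 15: (-3, 0, 3)
  hex 16: (-4, 1, 3)
  hex 17: (-5, 1, 4)
  hex 18: (-6, 1, 5)
  hex 19: (-7, 1, 6)
  hex 20: (-8, 1, 7)
  hex 21: (-8, 0, 8)
  hex 22: (-8, -1, 9)
  hex 23: (-8, -2, 10)
Sorted: 24 hexes.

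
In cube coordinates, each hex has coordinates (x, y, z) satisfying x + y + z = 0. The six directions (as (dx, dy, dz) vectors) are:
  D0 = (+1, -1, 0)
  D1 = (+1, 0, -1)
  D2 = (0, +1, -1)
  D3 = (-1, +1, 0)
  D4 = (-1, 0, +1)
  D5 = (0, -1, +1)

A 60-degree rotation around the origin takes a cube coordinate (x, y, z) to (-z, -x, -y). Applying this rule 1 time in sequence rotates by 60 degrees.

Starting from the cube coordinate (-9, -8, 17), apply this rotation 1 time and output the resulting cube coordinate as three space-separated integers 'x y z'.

Start: (-9, -8, 17)
Step 1: (-9, -8, 17) -> (-(17), -(-9), -(-8)) = (-17, 9, 8)

Answer: -17 9 8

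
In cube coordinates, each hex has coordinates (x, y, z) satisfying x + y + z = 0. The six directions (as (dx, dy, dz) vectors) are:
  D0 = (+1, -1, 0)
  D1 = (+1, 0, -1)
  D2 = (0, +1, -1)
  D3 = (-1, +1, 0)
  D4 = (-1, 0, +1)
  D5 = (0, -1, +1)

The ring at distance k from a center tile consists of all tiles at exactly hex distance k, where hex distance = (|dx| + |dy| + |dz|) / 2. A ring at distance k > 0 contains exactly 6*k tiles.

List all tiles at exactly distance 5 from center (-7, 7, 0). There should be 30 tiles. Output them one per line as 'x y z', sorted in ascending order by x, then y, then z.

Answer: -12 7 5
-12 8 4
-12 9 3
-12 10 2
-12 11 1
-12 12 0
-11 6 5
-11 12 -1
-10 5 5
-10 12 -2
-9 4 5
-9 12 -3
-8 3 5
-8 12 -4
-7 2 5
-7 12 -5
-6 2 4
-6 11 -5
-5 2 3
-5 10 -5
-4 2 2
-4 9 -5
-3 2 1
-3 8 -5
-2 2 0
-2 3 -1
-2 4 -2
-2 5 -3
-2 6 -4
-2 7 -5

Derivation:
Walk ring at distance 5 from (-7, 7, 0):
Start at center + D4*5 = (-12, 7, 5)
  hex 0: (-12, 7, 5)
  hex 1: (-11, 6, 5)
  hex 2: (-10, 5, 5)
  hex 3: (-9, 4, 5)
  hex 4: (-8, 3, 5)
  hex 5: (-7, 2, 5)
  hex 6: (-6, 2, 4)
  hex 7: (-5, 2, 3)
  hex 8: (-4, 2, 2)
  hex 9: (-3, 2, 1)
  hex 10: (-2, 2, 0)
  hex 11: (-2, 3, -1)
  hex 12: (-2, 4, -2)
  hex 13: (-2, 5, -3)
  hex 14: (-2, 6, -4)
  hex 15: (-2, 7, -5)
  hex 16: (-3, 8, -5)
  hex 17: (-4, 9, -5)
  hex 18: (-5, 10, -5)
  hex 19: (-6, 11, -5)
  hex 20: (-7, 12, -5)
  hex 21: (-8, 12, -4)
  hex 22: (-9, 12, -3)
  hex 23: (-10, 12, -2)
  hex 24: (-11, 12, -1)
  hex 25: (-12, 12, 0)
  hex 26: (-12, 11, 1)
  hex 27: (-12, 10, 2)
  hex 28: (-12, 9, 3)
  hex 29: (-12, 8, 4)
Sorted: 30 hexes.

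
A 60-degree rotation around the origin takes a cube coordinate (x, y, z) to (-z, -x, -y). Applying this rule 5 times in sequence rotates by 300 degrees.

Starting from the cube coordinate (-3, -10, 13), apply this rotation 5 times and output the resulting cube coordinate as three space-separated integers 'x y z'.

Answer: 10 -13 3

Derivation:
Start: (-3, -10, 13)
Step 1: (-3, -10, 13) -> (-(13), -(-3), -(-10)) = (-13, 3, 10)
Step 2: (-13, 3, 10) -> (-(10), -(-13), -(3)) = (-10, 13, -3)
Step 3: (-10, 13, -3) -> (-(-3), -(-10), -(13)) = (3, 10, -13)
Step 4: (3, 10, -13) -> (-(-13), -(3), -(10)) = (13, -3, -10)
Step 5: (13, -3, -10) -> (-(-10), -(13), -(-3)) = (10, -13, 3)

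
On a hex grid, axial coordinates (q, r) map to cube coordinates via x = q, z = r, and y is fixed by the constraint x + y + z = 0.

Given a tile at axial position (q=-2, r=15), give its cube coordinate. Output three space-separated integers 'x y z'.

x = q = -2
z = r = 15
y = -x - z = -(-2) - (15) = -13

Answer: -2 -13 15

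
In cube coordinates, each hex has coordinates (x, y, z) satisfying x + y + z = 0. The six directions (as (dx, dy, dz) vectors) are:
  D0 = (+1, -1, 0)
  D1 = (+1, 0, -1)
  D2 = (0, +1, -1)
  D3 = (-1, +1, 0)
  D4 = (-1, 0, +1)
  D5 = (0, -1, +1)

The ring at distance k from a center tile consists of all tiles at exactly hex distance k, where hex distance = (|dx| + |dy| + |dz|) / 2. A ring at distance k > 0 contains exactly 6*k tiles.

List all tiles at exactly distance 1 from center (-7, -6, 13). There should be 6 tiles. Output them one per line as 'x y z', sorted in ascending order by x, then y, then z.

Walk ring at distance 1 from (-7, -6, 13):
Start at center + D4*1 = (-8, -6, 14)
  hex 0: (-8, -6, 14)
  hex 1: (-7, -7, 14)
  hex 2: (-6, -7, 13)
  hex 3: (-6, -6, 12)
  hex 4: (-7, -5, 12)
  hex 5: (-8, -5, 13)
Sorted: 6 hexes.

Answer: -8 -6 14
-8 -5 13
-7 -7 14
-7 -5 12
-6 -7 13
-6 -6 12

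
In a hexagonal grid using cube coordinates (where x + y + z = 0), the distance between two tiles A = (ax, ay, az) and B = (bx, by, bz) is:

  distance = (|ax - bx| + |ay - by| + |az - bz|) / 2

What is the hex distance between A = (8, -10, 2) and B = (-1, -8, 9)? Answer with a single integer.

Answer: 9

Derivation:
|ax - bx| = |8 - (-1)| = 9
|ay - by| = |-10 - (-8)| = 2
|az - bz| = |2 - 9| = 7
distance = (9 + 2 + 7) / 2 = 18 / 2 = 9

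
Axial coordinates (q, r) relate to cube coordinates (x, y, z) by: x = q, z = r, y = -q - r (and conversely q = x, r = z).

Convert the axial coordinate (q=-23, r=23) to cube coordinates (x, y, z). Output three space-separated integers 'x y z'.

x = q = -23
z = r = 23
y = -x - z = -(-23) - (23) = 0

Answer: -23 0 23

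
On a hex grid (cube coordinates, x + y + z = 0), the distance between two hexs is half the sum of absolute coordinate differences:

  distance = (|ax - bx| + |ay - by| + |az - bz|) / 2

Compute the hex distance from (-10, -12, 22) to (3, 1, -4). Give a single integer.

Answer: 26

Derivation:
|ax - bx| = |-10 - 3| = 13
|ay - by| = |-12 - 1| = 13
|az - bz| = |22 - (-4)| = 26
distance = (13 + 13 + 26) / 2 = 52 / 2 = 26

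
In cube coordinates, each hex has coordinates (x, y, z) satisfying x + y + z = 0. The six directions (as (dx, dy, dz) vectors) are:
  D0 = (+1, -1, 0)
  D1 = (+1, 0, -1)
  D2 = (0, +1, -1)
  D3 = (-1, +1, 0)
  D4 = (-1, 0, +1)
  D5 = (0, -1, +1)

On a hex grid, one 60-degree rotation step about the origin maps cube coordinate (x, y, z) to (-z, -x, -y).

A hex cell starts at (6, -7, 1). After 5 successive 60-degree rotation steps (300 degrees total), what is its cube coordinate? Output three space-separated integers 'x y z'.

Answer: 7 -1 -6

Derivation:
Start: (6, -7, 1)
Step 1: (6, -7, 1) -> (-(1), -(6), -(-7)) = (-1, -6, 7)
Step 2: (-1, -6, 7) -> (-(7), -(-1), -(-6)) = (-7, 1, 6)
Step 3: (-7, 1, 6) -> (-(6), -(-7), -(1)) = (-6, 7, -1)
Step 4: (-6, 7, -1) -> (-(-1), -(-6), -(7)) = (1, 6, -7)
Step 5: (1, 6, -7) -> (-(-7), -(1), -(6)) = (7, -1, -6)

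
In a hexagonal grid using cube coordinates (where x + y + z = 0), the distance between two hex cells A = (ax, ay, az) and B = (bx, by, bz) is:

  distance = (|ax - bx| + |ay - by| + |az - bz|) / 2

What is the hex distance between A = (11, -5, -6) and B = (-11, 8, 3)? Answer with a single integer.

|ax - bx| = |11 - (-11)| = 22
|ay - by| = |-5 - 8| = 13
|az - bz| = |-6 - 3| = 9
distance = (22 + 13 + 9) / 2 = 44 / 2 = 22

Answer: 22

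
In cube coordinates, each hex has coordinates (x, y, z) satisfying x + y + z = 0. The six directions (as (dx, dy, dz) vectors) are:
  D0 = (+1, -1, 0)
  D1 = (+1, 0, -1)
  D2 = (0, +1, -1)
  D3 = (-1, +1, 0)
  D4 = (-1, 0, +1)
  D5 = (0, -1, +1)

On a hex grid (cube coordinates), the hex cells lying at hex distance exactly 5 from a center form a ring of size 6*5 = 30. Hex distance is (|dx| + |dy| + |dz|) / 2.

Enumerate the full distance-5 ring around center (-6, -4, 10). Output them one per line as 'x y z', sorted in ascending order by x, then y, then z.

Answer: -11 -4 15
-11 -3 14
-11 -2 13
-11 -1 12
-11 0 11
-11 1 10
-10 -5 15
-10 1 9
-9 -6 15
-9 1 8
-8 -7 15
-8 1 7
-7 -8 15
-7 1 6
-6 -9 15
-6 1 5
-5 -9 14
-5 0 5
-4 -9 13
-4 -1 5
-3 -9 12
-3 -2 5
-2 -9 11
-2 -3 5
-1 -9 10
-1 -8 9
-1 -7 8
-1 -6 7
-1 -5 6
-1 -4 5

Derivation:
Walk ring at distance 5 from (-6, -4, 10):
Start at center + D4*5 = (-11, -4, 15)
  hex 0: (-11, -4, 15)
  hex 1: (-10, -5, 15)
  hex 2: (-9, -6, 15)
  hex 3: (-8, -7, 15)
  hex 4: (-7, -8, 15)
  hex 5: (-6, -9, 15)
  hex 6: (-5, -9, 14)
  hex 7: (-4, -9, 13)
  hex 8: (-3, -9, 12)
  hex 9: (-2, -9, 11)
  hex 10: (-1, -9, 10)
  hex 11: (-1, -8, 9)
  hex 12: (-1, -7, 8)
  hex 13: (-1, -6, 7)
  hex 14: (-1, -5, 6)
  hex 15: (-1, -4, 5)
  hex 16: (-2, -3, 5)
  hex 17: (-3, -2, 5)
  hex 18: (-4, -1, 5)
  hex 19: (-5, 0, 5)
  hex 20: (-6, 1, 5)
  hex 21: (-7, 1, 6)
  hex 22: (-8, 1, 7)
  hex 23: (-9, 1, 8)
  hex 24: (-10, 1, 9)
  hex 25: (-11, 1, 10)
  hex 26: (-11, 0, 11)
  hex 27: (-11, -1, 12)
  hex 28: (-11, -2, 13)
  hex 29: (-11, -3, 14)
Sorted: 30 hexes.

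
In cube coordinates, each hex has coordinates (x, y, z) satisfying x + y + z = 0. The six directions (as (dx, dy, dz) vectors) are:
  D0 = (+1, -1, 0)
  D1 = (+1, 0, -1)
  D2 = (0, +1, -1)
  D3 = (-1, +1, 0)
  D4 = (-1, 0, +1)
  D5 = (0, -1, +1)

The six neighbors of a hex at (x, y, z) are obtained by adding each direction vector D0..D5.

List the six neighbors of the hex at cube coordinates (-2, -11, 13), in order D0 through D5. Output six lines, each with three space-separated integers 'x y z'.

Center: (-2, -11, 13). Add each direction:
  D0: (-2, -11, 13) + (1, -1, 0) = (-1, -12, 13)
  D1: (-2, -11, 13) + (1, 0, -1) = (-1, -11, 12)
  D2: (-2, -11, 13) + (0, 1, -1) = (-2, -10, 12)
  D3: (-2, -11, 13) + (-1, 1, 0) = (-3, -10, 13)
  D4: (-2, -11, 13) + (-1, 0, 1) = (-3, -11, 14)
  D5: (-2, -11, 13) + (0, -1, 1) = (-2, -12, 14)

Answer: -1 -12 13
-1 -11 12
-2 -10 12
-3 -10 13
-3 -11 14
-2 -12 14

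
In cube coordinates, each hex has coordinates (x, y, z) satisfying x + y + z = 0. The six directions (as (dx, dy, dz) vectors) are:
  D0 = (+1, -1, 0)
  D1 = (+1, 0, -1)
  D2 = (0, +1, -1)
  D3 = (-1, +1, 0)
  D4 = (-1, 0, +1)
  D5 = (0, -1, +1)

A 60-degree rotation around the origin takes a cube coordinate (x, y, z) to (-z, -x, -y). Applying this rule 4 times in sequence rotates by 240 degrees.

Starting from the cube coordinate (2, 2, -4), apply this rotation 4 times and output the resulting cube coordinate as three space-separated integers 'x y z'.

Start: (2, 2, -4)
Step 1: (2, 2, -4) -> (-(-4), -(2), -(2)) = (4, -2, -2)
Step 2: (4, -2, -2) -> (-(-2), -(4), -(-2)) = (2, -4, 2)
Step 3: (2, -4, 2) -> (-(2), -(2), -(-4)) = (-2, -2, 4)
Step 4: (-2, -2, 4) -> (-(4), -(-2), -(-2)) = (-4, 2, 2)

Answer: -4 2 2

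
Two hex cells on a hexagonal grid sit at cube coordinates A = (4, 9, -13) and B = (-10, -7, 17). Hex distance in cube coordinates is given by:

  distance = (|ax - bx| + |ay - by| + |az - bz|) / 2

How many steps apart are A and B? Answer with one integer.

Answer: 30

Derivation:
|ax - bx| = |4 - (-10)| = 14
|ay - by| = |9 - (-7)| = 16
|az - bz| = |-13 - 17| = 30
distance = (14 + 16 + 30) / 2 = 60 / 2 = 30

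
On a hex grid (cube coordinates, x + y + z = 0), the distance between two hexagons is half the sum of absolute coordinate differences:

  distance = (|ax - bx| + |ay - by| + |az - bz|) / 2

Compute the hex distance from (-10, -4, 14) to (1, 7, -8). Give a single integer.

|ax - bx| = |-10 - 1| = 11
|ay - by| = |-4 - 7| = 11
|az - bz| = |14 - (-8)| = 22
distance = (11 + 11 + 22) / 2 = 44 / 2 = 22

Answer: 22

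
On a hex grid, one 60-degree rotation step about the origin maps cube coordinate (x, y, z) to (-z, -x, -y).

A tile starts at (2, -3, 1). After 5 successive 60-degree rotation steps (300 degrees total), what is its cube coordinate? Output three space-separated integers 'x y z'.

Answer: 3 -1 -2

Derivation:
Start: (2, -3, 1)
Step 1: (2, -3, 1) -> (-(1), -(2), -(-3)) = (-1, -2, 3)
Step 2: (-1, -2, 3) -> (-(3), -(-1), -(-2)) = (-3, 1, 2)
Step 3: (-3, 1, 2) -> (-(2), -(-3), -(1)) = (-2, 3, -1)
Step 4: (-2, 3, -1) -> (-(-1), -(-2), -(3)) = (1, 2, -3)
Step 5: (1, 2, -3) -> (-(-3), -(1), -(2)) = (3, -1, -2)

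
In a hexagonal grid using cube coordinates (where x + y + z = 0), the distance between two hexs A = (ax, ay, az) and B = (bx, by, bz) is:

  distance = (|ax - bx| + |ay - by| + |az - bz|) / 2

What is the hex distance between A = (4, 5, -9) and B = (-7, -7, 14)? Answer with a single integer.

Answer: 23

Derivation:
|ax - bx| = |4 - (-7)| = 11
|ay - by| = |5 - (-7)| = 12
|az - bz| = |-9 - 14| = 23
distance = (11 + 12 + 23) / 2 = 46 / 2 = 23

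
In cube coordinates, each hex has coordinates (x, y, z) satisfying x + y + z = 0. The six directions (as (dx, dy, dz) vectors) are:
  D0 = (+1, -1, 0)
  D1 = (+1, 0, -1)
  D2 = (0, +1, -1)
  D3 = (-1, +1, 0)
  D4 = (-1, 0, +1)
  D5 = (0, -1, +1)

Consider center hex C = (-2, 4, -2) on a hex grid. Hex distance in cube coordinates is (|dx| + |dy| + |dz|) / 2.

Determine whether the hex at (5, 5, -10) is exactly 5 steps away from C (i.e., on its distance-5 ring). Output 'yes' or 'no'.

|px - cx| = |5 - (-2)| = 7
|py - cy| = |5 - 4| = 1
|pz - cz| = |-10 - (-2)| = 8
distance = (7+1+8)/2 = 16/2 = 8
radius = 5; distance != radius -> no

Answer: no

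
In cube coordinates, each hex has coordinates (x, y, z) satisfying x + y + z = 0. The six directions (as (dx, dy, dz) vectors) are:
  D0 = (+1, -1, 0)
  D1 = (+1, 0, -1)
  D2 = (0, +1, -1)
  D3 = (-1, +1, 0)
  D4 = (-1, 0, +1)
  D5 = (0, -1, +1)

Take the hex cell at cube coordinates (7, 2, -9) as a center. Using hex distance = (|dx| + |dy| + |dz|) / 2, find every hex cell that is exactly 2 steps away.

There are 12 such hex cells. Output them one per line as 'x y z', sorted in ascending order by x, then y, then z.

Answer: 5 2 -7
5 3 -8
5 4 -9
6 1 -7
6 4 -10
7 0 -7
7 4 -11
8 0 -8
8 3 -11
9 0 -9
9 1 -10
9 2 -11

Derivation:
Walk ring at distance 2 from (7, 2, -9):
Start at center + D4*2 = (5, 2, -7)
  hex 0: (5, 2, -7)
  hex 1: (6, 1, -7)
  hex 2: (7, 0, -7)
  hex 3: (8, 0, -8)
  hex 4: (9, 0, -9)
  hex 5: (9, 1, -10)
  hex 6: (9, 2, -11)
  hex 7: (8, 3, -11)
  hex 8: (7, 4, -11)
  hex 9: (6, 4, -10)
  hex 10: (5, 4, -9)
  hex 11: (5, 3, -8)
Sorted: 12 hexes.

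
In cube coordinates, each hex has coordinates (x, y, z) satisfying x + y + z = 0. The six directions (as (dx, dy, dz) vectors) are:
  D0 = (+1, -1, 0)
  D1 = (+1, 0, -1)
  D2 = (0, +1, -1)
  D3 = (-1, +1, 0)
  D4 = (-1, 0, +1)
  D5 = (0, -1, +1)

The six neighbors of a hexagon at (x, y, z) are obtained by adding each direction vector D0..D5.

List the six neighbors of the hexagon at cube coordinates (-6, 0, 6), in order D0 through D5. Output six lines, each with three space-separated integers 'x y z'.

Center: (-6, 0, 6). Add each direction:
  D0: (-6, 0, 6) + (1, -1, 0) = (-5, -1, 6)
  D1: (-6, 0, 6) + (1, 0, -1) = (-5, 0, 5)
  D2: (-6, 0, 6) + (0, 1, -1) = (-6, 1, 5)
  D3: (-6, 0, 6) + (-1, 1, 0) = (-7, 1, 6)
  D4: (-6, 0, 6) + (-1, 0, 1) = (-7, 0, 7)
  D5: (-6, 0, 6) + (0, -1, 1) = (-6, -1, 7)

Answer: -5 -1 6
-5 0 5
-6 1 5
-7 1 6
-7 0 7
-6 -1 7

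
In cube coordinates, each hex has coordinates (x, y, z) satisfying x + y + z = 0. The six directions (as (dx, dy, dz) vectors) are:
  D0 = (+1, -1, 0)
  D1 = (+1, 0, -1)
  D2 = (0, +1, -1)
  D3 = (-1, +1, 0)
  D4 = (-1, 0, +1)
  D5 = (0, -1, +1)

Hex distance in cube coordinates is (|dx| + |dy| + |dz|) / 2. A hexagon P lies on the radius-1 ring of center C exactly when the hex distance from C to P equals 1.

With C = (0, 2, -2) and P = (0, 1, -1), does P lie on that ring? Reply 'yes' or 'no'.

|px - cx| = |0 - 0| = 0
|py - cy| = |1 - 2| = 1
|pz - cz| = |-1 - (-2)| = 1
distance = (0+1+1)/2 = 2/2 = 1
radius = 1; distance == radius -> yes

Answer: yes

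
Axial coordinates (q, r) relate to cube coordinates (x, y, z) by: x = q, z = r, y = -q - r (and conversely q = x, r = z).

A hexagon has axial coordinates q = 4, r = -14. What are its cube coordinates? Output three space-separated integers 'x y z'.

x = q = 4
z = r = -14
y = -x - z = -(4) - (-14) = 10

Answer: 4 10 -14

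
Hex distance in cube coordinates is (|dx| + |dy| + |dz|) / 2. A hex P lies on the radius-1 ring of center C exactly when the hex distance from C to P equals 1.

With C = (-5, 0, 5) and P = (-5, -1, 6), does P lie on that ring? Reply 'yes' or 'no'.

|px - cx| = |-5 - (-5)| = 0
|py - cy| = |-1 - 0| = 1
|pz - cz| = |6 - 5| = 1
distance = (0+1+1)/2 = 2/2 = 1
radius = 1; distance == radius -> yes

Answer: yes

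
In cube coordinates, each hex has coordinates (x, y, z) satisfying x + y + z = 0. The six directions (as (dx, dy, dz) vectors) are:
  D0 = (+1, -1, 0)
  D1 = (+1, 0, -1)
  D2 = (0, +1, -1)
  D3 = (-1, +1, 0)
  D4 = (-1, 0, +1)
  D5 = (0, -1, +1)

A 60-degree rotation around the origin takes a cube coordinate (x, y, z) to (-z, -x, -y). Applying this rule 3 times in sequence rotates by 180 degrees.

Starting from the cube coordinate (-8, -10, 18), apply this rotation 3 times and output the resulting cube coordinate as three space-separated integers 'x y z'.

Answer: 8 10 -18

Derivation:
Start: (-8, -10, 18)
Step 1: (-8, -10, 18) -> (-(18), -(-8), -(-10)) = (-18, 8, 10)
Step 2: (-18, 8, 10) -> (-(10), -(-18), -(8)) = (-10, 18, -8)
Step 3: (-10, 18, -8) -> (-(-8), -(-10), -(18)) = (8, 10, -18)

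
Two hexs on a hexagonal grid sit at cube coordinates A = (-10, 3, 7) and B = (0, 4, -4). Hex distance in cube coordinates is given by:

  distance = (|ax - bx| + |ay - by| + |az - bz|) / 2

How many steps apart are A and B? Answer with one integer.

Answer: 11

Derivation:
|ax - bx| = |-10 - 0| = 10
|ay - by| = |3 - 4| = 1
|az - bz| = |7 - (-4)| = 11
distance = (10 + 1 + 11) / 2 = 22 / 2 = 11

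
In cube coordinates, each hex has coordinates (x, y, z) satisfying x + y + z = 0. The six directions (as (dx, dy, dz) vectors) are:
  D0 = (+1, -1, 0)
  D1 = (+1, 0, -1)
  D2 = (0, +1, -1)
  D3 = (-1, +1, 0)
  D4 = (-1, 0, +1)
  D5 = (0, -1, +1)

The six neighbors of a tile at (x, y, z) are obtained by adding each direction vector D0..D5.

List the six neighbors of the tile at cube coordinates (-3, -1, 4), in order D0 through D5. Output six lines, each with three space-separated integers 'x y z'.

Answer: -2 -2 4
-2 -1 3
-3 0 3
-4 0 4
-4 -1 5
-3 -2 5

Derivation:
Center: (-3, -1, 4). Add each direction:
  D0: (-3, -1, 4) + (1, -1, 0) = (-2, -2, 4)
  D1: (-3, -1, 4) + (1, 0, -1) = (-2, -1, 3)
  D2: (-3, -1, 4) + (0, 1, -1) = (-3, 0, 3)
  D3: (-3, -1, 4) + (-1, 1, 0) = (-4, 0, 4)
  D4: (-3, -1, 4) + (-1, 0, 1) = (-4, -1, 5)
  D5: (-3, -1, 4) + (0, -1, 1) = (-3, -2, 5)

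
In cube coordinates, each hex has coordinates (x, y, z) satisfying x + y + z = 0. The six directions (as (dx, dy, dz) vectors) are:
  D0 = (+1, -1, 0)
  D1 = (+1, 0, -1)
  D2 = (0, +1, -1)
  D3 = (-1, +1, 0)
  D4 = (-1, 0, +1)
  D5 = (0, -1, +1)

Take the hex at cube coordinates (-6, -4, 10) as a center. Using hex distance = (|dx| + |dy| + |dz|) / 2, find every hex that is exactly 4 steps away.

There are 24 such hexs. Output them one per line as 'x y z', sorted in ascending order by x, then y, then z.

Answer: -10 -4 14
-10 -3 13
-10 -2 12
-10 -1 11
-10 0 10
-9 -5 14
-9 0 9
-8 -6 14
-8 0 8
-7 -7 14
-7 0 7
-6 -8 14
-6 0 6
-5 -8 13
-5 -1 6
-4 -8 12
-4 -2 6
-3 -8 11
-3 -3 6
-2 -8 10
-2 -7 9
-2 -6 8
-2 -5 7
-2 -4 6

Derivation:
Walk ring at distance 4 from (-6, -4, 10):
Start at center + D4*4 = (-10, -4, 14)
  hex 0: (-10, -4, 14)
  hex 1: (-9, -5, 14)
  hex 2: (-8, -6, 14)
  hex 3: (-7, -7, 14)
  hex 4: (-6, -8, 14)
  hex 5: (-5, -8, 13)
  hex 6: (-4, -8, 12)
  hex 7: (-3, -8, 11)
  hex 8: (-2, -8, 10)
  hex 9: (-2, -7, 9)
  hex 10: (-2, -6, 8)
  hex 11: (-2, -5, 7)
  hex 12: (-2, -4, 6)
  hex 13: (-3, -3, 6)
  hex 14: (-4, -2, 6)
  hex 15: (-5, -1, 6)
  hex 16: (-6, 0, 6)
  hex 17: (-7, 0, 7)
  hex 18: (-8, 0, 8)
  hex 19: (-9, 0, 9)
  hex 20: (-10, 0, 10)
  hex 21: (-10, -1, 11)
  hex 22: (-10, -2, 12)
  hex 23: (-10, -3, 13)
Sorted: 24 hexes.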